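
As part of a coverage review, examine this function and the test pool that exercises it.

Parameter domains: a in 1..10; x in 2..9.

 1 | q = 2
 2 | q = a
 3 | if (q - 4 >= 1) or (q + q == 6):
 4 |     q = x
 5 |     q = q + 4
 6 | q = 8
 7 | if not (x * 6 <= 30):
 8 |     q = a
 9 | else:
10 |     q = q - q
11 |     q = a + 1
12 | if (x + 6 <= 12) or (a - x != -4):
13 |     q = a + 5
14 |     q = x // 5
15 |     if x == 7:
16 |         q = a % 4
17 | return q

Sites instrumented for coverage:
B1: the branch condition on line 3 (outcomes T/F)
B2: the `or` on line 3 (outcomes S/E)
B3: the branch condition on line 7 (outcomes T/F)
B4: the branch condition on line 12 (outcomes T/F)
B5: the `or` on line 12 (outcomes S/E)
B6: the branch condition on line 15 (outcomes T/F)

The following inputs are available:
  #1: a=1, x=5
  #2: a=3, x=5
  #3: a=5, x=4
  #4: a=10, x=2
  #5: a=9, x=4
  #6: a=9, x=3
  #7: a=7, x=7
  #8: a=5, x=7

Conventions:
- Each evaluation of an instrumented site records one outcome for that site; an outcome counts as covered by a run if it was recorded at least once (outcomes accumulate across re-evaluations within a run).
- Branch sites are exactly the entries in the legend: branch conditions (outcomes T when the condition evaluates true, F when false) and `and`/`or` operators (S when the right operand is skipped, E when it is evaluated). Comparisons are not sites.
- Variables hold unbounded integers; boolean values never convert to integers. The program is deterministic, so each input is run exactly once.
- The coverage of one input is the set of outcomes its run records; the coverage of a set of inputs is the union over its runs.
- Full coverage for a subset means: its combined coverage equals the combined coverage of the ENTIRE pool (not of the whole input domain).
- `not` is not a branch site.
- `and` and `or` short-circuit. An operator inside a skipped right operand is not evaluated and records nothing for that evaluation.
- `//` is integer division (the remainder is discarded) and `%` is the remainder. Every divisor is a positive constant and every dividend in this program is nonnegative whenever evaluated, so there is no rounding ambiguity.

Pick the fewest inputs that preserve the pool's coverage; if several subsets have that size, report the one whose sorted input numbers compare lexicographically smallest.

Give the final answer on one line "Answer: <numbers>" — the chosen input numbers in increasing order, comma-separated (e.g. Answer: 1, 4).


test 1 (a=1, x=5) hits B1=F, B2=E, B3=F, B4=T, B5=S, B6=F
test 2 (a=3, x=5) hits B1=T, B2=E, B3=F, B4=T, B5=S, B6=F
test 3 (a=5, x=4) hits B1=T, B2=S, B3=F, B4=T, B5=S, B6=F
test 4 (a=10, x=2) hits B1=T, B2=S, B3=F, B4=T, B5=S, B6=F
test 5 (a=9, x=4) hits B1=T, B2=S, B3=F, B4=T, B5=S, B6=F
test 6 (a=9, x=3) hits B1=T, B2=S, B3=F, B4=T, B5=S, B6=F
test 7 (a=7, x=7) hits B1=T, B2=S, B3=T, B4=T, B5=E, B6=T
test 8 (a=5, x=7) hits B1=T, B2=S, B3=T, B4=T, B5=E, B6=T
the full pool covers 11 outcomes: B1=T, B1=F, B2=S, B2=E, B3=T, B3=F, B4=T, B5=S, B5=E, B6=T, B6=F
size 1 is not enough: best union over all size-1 subsets is 6/11
size 2: inputs {1, 7} cover all 11 outcomes, and no lexicographically smaller subset of this size does
Answer: 1, 7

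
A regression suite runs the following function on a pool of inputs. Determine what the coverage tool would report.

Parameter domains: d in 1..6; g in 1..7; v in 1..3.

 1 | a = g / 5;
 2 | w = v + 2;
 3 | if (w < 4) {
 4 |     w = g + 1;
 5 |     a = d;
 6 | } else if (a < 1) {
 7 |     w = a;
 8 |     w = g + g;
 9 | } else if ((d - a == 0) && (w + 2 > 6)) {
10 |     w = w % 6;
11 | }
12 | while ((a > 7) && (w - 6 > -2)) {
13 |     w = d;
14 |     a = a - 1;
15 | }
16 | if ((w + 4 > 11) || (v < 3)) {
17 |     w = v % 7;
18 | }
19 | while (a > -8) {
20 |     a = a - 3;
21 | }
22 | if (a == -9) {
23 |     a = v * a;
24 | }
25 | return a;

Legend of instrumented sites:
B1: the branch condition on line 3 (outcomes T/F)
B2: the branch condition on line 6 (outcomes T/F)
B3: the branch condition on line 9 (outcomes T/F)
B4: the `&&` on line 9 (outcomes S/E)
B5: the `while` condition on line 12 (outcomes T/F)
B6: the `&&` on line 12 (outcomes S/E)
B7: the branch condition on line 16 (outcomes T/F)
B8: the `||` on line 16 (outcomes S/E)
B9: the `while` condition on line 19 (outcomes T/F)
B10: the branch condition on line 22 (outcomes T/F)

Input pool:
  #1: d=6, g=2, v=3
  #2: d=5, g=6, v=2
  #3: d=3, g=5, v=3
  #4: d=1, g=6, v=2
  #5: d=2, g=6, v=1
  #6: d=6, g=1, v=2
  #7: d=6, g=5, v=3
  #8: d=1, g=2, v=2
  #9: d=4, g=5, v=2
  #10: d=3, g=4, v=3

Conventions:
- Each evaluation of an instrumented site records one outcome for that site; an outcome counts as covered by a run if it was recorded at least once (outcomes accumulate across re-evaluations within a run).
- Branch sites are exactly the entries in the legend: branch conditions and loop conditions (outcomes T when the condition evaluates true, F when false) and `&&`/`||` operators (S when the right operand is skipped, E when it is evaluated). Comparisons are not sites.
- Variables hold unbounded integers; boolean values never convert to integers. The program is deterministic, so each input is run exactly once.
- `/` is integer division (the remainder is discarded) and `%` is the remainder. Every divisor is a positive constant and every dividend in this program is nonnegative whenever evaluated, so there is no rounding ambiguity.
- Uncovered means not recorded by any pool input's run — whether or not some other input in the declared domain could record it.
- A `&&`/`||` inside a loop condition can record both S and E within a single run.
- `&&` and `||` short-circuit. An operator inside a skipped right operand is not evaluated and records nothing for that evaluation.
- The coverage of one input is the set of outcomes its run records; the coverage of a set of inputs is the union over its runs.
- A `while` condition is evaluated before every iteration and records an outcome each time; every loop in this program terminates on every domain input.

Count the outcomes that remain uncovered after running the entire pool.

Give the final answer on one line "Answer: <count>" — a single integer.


input #1 (d=6, g=2, v=3): events B1->F, B2->T, B6->S, B5->F, B8->E, B7->F, B9->T, B9->T, B9->T, B9->F, B10->T; covers B1=F, B2=T, B5=F, B6=S, B7=F, B8=E, B9=T, B9=F, B10=T
input #2 (d=5, g=6, v=2): events B1->F, B2->F, B4->S, B3->F, B6->S, B5->F, B8->E, B7->T, B9->T, B9->T, B9->T, B9->F, B10->F; covers B1=F, B2=F, B3=F, B4=S, B5=F, B6=S, B7=T, B8=E, B9=T, B9=F, B10=F
input #3 (d=3, g=5, v=3): events B1->F, B2->F, B4->S, B3->F, B6->S, B5->F, B8->E, B7->F, B9->T, B9->T, B9->T, B9->F, B10->F; covers B1=F, B2=F, B3=F, B4=S, B5=F, B6=S, B7=F, B8=E, B9=T, B9=F, B10=F
input #4 (d=1, g=6, v=2): events B1->F, B2->F, B4->E, B3->F, B6->S, B5->F, B8->E, B7->T, B9->T, B9->T, B9->T, B9->F, B10->F; covers B1=F, B2=F, B3=F, B4=E, B5=F, B6=S, B7=T, B8=E, B9=T, B9=F, B10=F
input #5 (d=2, g=6, v=1): events B1->T, B6->S, B5->F, B8->E, B7->T, B9->T, B9->T, B9->T, B9->T, B9->F, B10->F; covers B1=T, B5=F, B6=S, B7=T, B8=E, B9=T, B9=F, B10=F
input #6 (d=6, g=1, v=2): events B1->F, B2->T, B6->S, B5->F, B8->E, B7->T, B9->T, B9->T, B9->T, B9->F, B10->T; covers B1=F, B2=T, B5=F, B6=S, B7=T, B8=E, B9=T, B9=F, B10=T
input #7 (d=6, g=5, v=3): events B1->F, B2->F, B4->S, B3->F, B6->S, B5->F, B8->E, B7->F, B9->T, B9->T, B9->T, B9->F, B10->F; covers B1=F, B2=F, B3=F, B4=S, B5=F, B6=S, B7=F, B8=E, B9=T, B9=F, B10=F
input #8 (d=1, g=2, v=2): events B1->F, B2->T, B6->S, B5->F, B8->E, B7->T, B9->T, B9->T, B9->T, B9->F, B10->T; covers B1=F, B2=T, B5=F, B6=S, B7=T, B8=E, B9=T, B9=F, B10=T
input #9 (d=4, g=5, v=2): events B1->F, B2->F, B4->S, B3->F, B6->S, B5->F, B8->E, B7->T, B9->T, B9->T, B9->T, B9->F, B10->F; covers B1=F, B2=F, B3=F, B4=S, B5=F, B6=S, B7=T, B8=E, B9=T, B9=F, B10=F
input #10 (d=3, g=4, v=3): events B1->F, B2->T, B6->S, B5->F, B8->S, B7->T, B9->T, B9->T, B9->T, B9->F, B10->T; covers B1=F, B2=T, B5=F, B6=S, B7=T, B8=S, B9=T, B9=F, B10=T
union over the pool: B1=T, B1=F, B2=T, B2=F, B3=F, B4=S, B4=E, B5=F, B6=S, B7=T, B7=F, B8=S, B8=E, B9=T, B9=F, B10=T, B10=F
uncovered (3 of 20): B3=T, B5=T, B6=E
Answer: 3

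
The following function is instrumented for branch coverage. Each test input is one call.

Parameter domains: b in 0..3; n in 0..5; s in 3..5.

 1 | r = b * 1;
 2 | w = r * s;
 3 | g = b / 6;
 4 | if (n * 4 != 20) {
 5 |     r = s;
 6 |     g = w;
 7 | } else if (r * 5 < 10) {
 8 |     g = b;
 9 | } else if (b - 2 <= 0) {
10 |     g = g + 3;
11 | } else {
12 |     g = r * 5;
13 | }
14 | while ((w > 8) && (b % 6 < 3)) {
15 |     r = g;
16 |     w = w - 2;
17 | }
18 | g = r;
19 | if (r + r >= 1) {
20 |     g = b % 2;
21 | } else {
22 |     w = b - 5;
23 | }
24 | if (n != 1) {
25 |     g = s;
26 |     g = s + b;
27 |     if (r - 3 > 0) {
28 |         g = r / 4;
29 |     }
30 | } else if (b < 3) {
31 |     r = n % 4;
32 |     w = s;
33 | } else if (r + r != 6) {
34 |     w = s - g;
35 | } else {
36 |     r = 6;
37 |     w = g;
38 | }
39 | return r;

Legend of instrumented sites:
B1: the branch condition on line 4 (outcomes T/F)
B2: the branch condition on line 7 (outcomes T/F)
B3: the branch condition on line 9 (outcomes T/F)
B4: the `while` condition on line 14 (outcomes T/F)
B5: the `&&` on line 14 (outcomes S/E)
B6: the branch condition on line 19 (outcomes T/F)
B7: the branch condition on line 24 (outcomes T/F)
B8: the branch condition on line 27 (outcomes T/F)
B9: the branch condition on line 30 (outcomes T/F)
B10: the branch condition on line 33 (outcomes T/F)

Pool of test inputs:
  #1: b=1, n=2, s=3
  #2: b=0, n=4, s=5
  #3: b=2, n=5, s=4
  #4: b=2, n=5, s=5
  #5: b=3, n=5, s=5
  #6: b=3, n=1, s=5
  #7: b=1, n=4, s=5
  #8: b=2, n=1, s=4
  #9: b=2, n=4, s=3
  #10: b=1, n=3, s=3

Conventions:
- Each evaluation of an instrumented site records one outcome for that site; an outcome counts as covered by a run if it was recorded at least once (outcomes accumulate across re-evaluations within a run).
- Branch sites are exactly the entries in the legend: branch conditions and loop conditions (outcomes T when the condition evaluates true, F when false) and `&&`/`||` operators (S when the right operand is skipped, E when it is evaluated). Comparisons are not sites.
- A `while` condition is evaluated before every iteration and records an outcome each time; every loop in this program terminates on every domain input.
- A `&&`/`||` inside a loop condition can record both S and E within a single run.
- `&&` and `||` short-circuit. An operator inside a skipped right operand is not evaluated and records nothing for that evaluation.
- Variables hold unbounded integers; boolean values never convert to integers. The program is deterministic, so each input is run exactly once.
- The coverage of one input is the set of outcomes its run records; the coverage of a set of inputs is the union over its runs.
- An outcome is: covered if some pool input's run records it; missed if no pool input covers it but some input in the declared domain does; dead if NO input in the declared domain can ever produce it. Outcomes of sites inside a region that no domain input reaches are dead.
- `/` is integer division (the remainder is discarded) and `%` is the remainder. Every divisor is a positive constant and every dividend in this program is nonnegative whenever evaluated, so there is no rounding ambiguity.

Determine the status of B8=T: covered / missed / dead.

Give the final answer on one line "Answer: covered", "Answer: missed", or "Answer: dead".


B8=T is recorded by pool input(s) 2, 7 -> covered
Answer: covered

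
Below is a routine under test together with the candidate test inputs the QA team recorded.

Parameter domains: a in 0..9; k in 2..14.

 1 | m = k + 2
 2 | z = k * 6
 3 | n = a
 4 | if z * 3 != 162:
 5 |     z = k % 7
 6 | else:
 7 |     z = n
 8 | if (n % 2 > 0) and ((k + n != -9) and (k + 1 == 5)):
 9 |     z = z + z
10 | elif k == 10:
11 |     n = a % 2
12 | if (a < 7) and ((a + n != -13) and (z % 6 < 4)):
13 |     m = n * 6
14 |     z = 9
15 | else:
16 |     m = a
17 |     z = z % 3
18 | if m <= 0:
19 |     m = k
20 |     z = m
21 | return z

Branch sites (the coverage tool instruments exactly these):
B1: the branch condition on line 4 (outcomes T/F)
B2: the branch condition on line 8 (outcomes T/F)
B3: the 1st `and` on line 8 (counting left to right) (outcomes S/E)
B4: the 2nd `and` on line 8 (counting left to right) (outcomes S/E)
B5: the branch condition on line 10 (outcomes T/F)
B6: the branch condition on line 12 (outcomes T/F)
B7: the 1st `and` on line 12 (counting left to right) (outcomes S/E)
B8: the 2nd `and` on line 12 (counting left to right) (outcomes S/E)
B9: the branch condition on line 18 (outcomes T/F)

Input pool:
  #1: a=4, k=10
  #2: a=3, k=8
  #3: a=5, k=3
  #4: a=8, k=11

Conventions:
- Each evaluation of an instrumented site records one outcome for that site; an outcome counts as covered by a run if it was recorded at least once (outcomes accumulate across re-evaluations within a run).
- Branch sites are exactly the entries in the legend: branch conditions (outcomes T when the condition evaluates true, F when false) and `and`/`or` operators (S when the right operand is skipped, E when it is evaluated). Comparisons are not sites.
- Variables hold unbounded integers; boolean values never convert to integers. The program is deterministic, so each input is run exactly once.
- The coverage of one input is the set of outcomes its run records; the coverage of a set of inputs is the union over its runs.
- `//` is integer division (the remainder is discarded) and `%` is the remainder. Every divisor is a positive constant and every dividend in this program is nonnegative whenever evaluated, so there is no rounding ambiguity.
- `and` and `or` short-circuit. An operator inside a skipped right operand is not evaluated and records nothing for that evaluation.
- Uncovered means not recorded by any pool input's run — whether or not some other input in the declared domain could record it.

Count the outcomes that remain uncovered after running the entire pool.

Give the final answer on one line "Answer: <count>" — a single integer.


run #1 (a=4, k=10) records B1=T, B2=F, B3=S, B5=T, B6=T, B7=E, B8=E, B9=T
run #2 (a=3, k=8) records B1=T, B2=F, B3=E, B4=E, B5=F, B6=T, B7=E, B8=E, B9=F
run #3 (a=5, k=3) records B1=T, B2=F, B3=E, B4=E, B5=F, B6=T, B7=E, B8=E, B9=F
run #4 (a=8, k=11) records B1=T, B2=F, B3=S, B5=F, B6=F, B7=S, B9=F
union over the pool: B1=T, B2=F, B3=S, B3=E, B4=E, B5=T, B5=F, B6=T, B6=F, B7=S, B7=E, B8=E, B9=T, B9=F
uncovered (4 of 18): B1=F, B2=T, B4=S, B8=S
Answer: 4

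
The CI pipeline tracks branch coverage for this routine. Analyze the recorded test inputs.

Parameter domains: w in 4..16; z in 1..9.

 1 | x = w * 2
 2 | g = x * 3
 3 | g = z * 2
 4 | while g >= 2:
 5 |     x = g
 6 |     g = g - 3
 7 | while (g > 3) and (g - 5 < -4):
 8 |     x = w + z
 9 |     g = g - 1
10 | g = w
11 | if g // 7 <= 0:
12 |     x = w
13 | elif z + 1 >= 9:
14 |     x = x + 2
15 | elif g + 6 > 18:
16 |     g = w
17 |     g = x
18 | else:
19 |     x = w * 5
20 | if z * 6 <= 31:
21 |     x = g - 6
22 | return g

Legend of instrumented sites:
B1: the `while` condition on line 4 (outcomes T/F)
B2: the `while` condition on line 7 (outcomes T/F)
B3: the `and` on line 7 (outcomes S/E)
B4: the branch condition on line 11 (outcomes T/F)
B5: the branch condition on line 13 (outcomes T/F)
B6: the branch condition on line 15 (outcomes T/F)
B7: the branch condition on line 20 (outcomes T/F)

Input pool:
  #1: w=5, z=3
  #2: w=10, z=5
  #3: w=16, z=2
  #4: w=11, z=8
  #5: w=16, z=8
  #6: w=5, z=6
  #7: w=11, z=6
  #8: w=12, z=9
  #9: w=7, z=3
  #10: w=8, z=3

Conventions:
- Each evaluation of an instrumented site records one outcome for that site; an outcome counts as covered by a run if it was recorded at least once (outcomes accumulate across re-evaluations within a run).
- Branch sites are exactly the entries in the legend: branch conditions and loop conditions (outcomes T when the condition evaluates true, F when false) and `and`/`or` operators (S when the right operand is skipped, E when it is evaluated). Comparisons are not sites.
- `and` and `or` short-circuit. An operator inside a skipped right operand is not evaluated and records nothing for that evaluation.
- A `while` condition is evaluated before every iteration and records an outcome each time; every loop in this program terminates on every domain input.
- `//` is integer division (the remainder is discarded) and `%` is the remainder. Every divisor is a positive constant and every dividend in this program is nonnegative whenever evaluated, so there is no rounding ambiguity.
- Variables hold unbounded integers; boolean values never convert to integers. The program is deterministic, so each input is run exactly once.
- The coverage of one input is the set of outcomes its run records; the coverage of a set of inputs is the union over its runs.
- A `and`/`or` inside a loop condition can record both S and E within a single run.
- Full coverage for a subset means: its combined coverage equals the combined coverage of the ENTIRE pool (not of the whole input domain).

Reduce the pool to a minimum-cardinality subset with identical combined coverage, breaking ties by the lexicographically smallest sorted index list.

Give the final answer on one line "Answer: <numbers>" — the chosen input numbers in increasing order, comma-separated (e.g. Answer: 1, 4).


run #1 (w=5, z=3) runs B1->T, B1->T, B1->F, B3->S, B2->F, B4->T, B7->T; records B1=T, B1=F, B2=F, B3=S, B4=T, B7=T
run #2 (w=10, z=5) runs B1->T, B1->T, B1->T, B1->F, B3->S, B2->F, B4->F, B5->F, B6->F, B7->T; records B1=T, B1=F, B2=F, B3=S, B4=F, B5=F, B6=F, B7=T
run #3 (w=16, z=2) runs B1->T, B1->F, B3->S, B2->F, B4->F, B5->F, B6->T, B7->T; records B1=T, B1=F, B2=F, B3=S, B4=F, B5=F, B6=T, B7=T
run #4 (w=11, z=8) runs B1->T, B1->T, B1->T, B1->T, B1->T, B1->F, B3->S, B2->F, B4->F, B5->T, B7->F; records B1=T, B1=F, B2=F, B3=S, B4=F, B5=T, B7=F
run #5 (w=16, z=8) runs B1->T, B1->T, B1->T, B1->T, B1->T, B1->F, B3->S, B2->F, B4->F, B5->T, B7->F; records B1=T, B1=F, B2=F, B3=S, B4=F, B5=T, B7=F
run #6 (w=5, z=6) runs B1->T, B1->T, B1->T, B1->T, B1->F, B3->S, B2->F, B4->T, B7->F; records B1=T, B1=F, B2=F, B3=S, B4=T, B7=F
run #7 (w=11, z=6) runs B1->T, B1->T, B1->T, B1->T, B1->F, B3->S, B2->F, B4->F, B5->F, B6->F, B7->F; records B1=T, B1=F, B2=F, B3=S, B4=F, B5=F, B6=F, B7=F
run #8 (w=12, z=9) runs B1->T, B1->T, B1->T, B1->T, B1->T, B1->T, B1->F, B3->S, B2->F, B4->F, B5->T, B7->F; records B1=T, B1=F, B2=F, B3=S, B4=F, B5=T, B7=F
run #9 (w=7, z=3) runs B1->T, B1->T, B1->F, B3->S, B2->F, B4->F, B5->F, B6->F, B7->T; records B1=T, B1=F, B2=F, B3=S, B4=F, B5=F, B6=F, B7=T
run #10 (w=8, z=3) runs B1->T, B1->T, B1->F, B3->S, B2->F, B4->F, B5->F, B6->F, B7->T; records B1=T, B1=F, B2=F, B3=S, B4=F, B5=F, B6=F, B7=T
pool-wide coverage (12 outcomes): B1=T, B1=F, B2=F, B3=S, B4=T, B4=F, B5=T, B5=F, B6=T, B6=F, B7=T, B7=F
no size-1 subset reaches all 12 outcomes (best union: 8/12)
no size-2 subset reaches all 12 outcomes (best union: 10/12)
no size-3 subset reaches all 12 outcomes (best union: 11/12)
at size 4, {1, 2, 3, 4} reaches all 12 outcomes; every lexicographically earlier size-4 subset fails
Answer: 1, 2, 3, 4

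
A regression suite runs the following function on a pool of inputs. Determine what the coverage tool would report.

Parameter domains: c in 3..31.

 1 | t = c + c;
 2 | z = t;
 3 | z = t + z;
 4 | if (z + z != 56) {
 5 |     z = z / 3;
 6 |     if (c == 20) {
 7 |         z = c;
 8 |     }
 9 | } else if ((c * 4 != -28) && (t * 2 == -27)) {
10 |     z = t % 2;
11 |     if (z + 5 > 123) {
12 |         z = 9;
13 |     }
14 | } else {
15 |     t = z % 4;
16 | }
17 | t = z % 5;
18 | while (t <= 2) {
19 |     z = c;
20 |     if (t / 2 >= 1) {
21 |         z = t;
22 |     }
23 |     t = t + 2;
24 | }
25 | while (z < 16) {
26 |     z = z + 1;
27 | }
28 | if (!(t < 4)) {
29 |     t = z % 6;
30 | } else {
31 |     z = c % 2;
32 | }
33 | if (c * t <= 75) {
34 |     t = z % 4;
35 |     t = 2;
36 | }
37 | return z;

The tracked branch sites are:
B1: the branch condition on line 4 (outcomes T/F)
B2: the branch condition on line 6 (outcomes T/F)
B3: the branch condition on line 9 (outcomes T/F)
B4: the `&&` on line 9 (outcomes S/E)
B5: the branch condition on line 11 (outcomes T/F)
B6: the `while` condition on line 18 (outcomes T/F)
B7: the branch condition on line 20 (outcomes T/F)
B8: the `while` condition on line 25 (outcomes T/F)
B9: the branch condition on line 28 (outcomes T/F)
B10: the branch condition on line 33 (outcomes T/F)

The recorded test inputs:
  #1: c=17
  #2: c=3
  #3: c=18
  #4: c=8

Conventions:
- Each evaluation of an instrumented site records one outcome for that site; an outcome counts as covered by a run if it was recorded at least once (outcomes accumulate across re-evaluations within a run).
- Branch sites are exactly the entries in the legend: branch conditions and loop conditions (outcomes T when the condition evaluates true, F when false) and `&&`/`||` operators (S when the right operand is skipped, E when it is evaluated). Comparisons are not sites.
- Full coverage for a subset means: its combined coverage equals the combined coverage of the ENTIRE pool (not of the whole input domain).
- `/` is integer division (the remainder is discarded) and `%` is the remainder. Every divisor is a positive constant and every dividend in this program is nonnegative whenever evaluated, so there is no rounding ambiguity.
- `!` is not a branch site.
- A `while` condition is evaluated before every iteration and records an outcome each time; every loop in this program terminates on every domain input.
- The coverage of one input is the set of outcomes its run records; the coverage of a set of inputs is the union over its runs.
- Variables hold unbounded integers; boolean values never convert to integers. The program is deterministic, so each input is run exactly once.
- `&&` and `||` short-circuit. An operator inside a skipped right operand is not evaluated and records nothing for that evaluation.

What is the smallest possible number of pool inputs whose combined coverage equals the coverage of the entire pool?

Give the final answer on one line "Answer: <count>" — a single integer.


test 1 (c=17) fires B1->T, B2->F, B6->T, B7->T, B6->F, B8->T, B8->T, B8->T, B8->T, B8->T, B8->T, B8->T, B8->T, B8->T, ...; hits B1=T, B2=F, B6=T, B6=F, B7=T, B8=T, B8=F, B9=T, B10=T
test 2 (c=3) fires B1->T, B2->F, B6->F, B8->T, B8->T, B8->T, B8->T, B8->T, B8->T, B8->T, B8->T, B8->T, B8->T, B8->T, ...; hits B1=T, B2=F, B6=F, B8=T, B8=F, B9=T, B10=T
test 3 (c=18) fires B1->T, B2->F, B6->F, B8->F, B9->T, B10->T; hits B1=T, B2=F, B6=F, B8=F, B9=T, B10=T
test 4 (c=8) fires B1->T, B2->F, B6->T, B7->F, B6->T, B7->T, B6->F, B8->T, B8->T, B8->T, B8->T, B8->T, B8->T, B8->T, ...; hits B1=T, B2=F, B6=T, B6=F, B7=T, B7=F, B8=T, B8=F, B9=T, B10=T
pool-wide coverage (10 outcomes): B1=T, B2=F, B6=T, B6=F, B7=T, B7=F, B8=T, B8=F, B9=T, B10=T
at size 1, {4} reaches all 10 outcomes; every lexicographically earlier size-1 subset fails
Answer: 1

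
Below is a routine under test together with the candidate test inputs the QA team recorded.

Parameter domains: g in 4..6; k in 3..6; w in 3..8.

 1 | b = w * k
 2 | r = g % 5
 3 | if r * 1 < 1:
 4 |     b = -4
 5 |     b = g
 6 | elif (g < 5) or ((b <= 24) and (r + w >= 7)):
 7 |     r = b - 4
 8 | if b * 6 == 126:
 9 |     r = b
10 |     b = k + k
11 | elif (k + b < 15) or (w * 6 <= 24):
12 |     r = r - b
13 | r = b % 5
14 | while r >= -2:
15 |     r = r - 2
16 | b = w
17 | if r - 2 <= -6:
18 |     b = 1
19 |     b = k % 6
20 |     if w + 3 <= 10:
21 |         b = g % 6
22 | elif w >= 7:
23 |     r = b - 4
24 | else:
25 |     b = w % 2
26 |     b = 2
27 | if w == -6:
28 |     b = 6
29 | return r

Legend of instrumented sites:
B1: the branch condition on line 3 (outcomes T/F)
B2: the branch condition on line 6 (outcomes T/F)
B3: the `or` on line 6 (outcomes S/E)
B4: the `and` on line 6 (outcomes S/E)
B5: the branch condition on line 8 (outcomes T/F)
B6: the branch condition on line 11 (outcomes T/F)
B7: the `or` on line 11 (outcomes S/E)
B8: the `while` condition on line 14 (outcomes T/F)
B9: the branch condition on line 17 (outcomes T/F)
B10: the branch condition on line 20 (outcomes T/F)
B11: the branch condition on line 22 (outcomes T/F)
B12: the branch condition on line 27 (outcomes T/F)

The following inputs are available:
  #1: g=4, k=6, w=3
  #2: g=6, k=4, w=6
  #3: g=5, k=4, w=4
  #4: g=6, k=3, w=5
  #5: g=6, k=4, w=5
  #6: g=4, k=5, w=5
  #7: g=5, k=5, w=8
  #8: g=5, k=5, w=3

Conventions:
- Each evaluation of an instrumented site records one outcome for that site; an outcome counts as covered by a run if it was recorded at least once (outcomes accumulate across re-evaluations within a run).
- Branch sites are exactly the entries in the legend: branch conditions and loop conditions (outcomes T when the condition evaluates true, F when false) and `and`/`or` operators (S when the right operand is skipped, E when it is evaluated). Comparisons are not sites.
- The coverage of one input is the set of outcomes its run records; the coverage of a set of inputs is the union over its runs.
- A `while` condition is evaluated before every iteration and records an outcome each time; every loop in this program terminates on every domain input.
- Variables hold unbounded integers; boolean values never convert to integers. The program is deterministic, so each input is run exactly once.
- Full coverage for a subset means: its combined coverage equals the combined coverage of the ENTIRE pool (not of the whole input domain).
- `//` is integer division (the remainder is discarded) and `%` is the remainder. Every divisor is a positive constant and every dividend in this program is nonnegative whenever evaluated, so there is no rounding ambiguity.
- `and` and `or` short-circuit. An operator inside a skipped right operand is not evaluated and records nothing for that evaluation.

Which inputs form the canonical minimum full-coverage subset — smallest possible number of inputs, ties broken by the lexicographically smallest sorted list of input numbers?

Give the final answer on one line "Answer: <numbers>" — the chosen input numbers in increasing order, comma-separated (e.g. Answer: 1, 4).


#1 (g=4, k=6, w=3) -> B1->F, B3->S, B2->T, B5->F, B7->E, B6->T, B8->T, B8->T, B8->T, B8->F, B9->F, B11->F, B12->F; covered: B1=F, B2=T, B3=S, B5=F, B6=T, B7=E, B8=T, B8=F, B9=F, B11=F, B12=F
#2 (g=6, k=4, w=6) -> B1->F, B3->E, B4->E, B2->T, B5->F, B7->E, B6->F, B8->T, B8->T, B8->T, B8->T, B8->F, B9->T, B10->T, ...; covered: B1=F, B2=T, B3=E, B4=E, B5=F, B6=F, B7=E, B8=T, B8=F, B9=T, B10=T, B12=F
#3 (g=5, k=4, w=4) -> B1->T, B5->F, B7->S, B6->T, B8->T, B8->T, B8->F, B9->T, B10->T, B12->F; covered: B1=T, B5=F, B6=T, B7=S, B8=T, B8=F, B9=T, B10=T, B12=F
#4 (g=6, k=3, w=5) -> B1->F, B3->E, B4->E, B2->F, B5->F, B7->E, B6->F, B8->T, B8->T, B8->F, B9->T, B10->T, B12->F; covered: B1=F, B2=F, B3=E, B4=E, B5=F, B6=F, B7=E, B8=T, B8=F, B9=T, B10=T, B12=F
#5 (g=6, k=4, w=5) -> B1->F, B3->E, B4->E, B2->F, B5->F, B7->E, B6->F, B8->T, B8->T, B8->F, B9->T, B10->T, B12->F; covered: B1=F, B2=F, B3=E, B4=E, B5=F, B6=F, B7=E, B8=T, B8=F, B9=T, B10=T, B12=F
#6 (g=4, k=5, w=5) -> B1->F, B3->S, B2->T, B5->F, B7->E, B6->F, B8->T, B8->T, B8->F, B9->T, B10->T, B12->F; covered: B1=F, B2=T, B3=S, B5=F, B6=F, B7=E, B8=T, B8=F, B9=T, B10=T, B12=F
#7 (g=5, k=5, w=8) -> B1->T, B5->F, B7->S, B6->T, B8->T, B8->T, B8->F, B9->T, B10->F, B12->F; covered: B1=T, B5=F, B6=T, B7=S, B8=T, B8=F, B9=T, B10=F, B12=F
#8 (g=5, k=5, w=3) -> B1->T, B5->F, B7->S, B6->T, B8->T, B8->T, B8->F, B9->T, B10->T, B12->F; covered: B1=T, B5=F, B6=T, B7=S, B8=T, B8=F, B9=T, B10=T, B12=F
pool-wide coverage (20 outcomes): B1=T, B1=F, B2=T, B2=F, B3=S, B3=E, B4=E, B5=F, B6=T, B6=F, B7=S, B7=E, B8=T, B8=F, B9=T, B9=F, B10=T, B10=F, B11=F, B12=F
checked all size-1 subsets: none covers 20 outcomes (max 12/20)
checked all size-2 subsets: none covers 20 outcomes (max 17/20)
the canonical winner is {1, 4, 7}: size 3, full 20-outcome coverage, earliest index list among size-3 covers
Answer: 1, 4, 7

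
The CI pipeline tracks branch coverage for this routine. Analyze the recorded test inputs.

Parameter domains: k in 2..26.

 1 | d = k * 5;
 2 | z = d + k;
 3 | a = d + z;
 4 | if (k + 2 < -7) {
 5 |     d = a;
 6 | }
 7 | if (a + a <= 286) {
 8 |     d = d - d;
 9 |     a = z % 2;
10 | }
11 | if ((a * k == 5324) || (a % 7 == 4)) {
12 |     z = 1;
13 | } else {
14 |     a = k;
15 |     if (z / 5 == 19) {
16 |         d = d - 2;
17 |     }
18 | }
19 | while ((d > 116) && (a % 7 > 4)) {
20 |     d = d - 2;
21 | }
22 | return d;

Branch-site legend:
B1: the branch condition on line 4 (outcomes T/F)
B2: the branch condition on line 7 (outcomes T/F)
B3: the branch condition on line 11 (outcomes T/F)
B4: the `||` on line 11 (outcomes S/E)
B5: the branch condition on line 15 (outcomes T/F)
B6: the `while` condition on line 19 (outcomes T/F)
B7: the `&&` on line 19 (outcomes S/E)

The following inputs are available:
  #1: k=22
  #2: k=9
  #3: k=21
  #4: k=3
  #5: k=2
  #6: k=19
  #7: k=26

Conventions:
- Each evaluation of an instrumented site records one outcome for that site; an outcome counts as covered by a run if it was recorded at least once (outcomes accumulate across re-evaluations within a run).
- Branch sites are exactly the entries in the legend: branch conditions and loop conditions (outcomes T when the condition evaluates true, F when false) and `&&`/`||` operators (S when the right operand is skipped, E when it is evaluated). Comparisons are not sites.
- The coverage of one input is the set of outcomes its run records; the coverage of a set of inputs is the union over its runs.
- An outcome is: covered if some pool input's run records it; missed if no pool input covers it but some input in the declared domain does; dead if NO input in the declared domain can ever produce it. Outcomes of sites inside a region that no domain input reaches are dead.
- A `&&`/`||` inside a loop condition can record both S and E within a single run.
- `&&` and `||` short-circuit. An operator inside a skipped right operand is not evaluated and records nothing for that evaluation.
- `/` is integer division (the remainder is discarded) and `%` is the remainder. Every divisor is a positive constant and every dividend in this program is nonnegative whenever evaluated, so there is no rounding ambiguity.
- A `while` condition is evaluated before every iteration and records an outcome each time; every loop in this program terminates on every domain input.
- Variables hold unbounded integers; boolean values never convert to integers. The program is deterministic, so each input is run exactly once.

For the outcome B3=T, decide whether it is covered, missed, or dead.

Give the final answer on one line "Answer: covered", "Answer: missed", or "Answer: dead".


B3=T is recorded by pool input(s) 1 -> covered
Answer: covered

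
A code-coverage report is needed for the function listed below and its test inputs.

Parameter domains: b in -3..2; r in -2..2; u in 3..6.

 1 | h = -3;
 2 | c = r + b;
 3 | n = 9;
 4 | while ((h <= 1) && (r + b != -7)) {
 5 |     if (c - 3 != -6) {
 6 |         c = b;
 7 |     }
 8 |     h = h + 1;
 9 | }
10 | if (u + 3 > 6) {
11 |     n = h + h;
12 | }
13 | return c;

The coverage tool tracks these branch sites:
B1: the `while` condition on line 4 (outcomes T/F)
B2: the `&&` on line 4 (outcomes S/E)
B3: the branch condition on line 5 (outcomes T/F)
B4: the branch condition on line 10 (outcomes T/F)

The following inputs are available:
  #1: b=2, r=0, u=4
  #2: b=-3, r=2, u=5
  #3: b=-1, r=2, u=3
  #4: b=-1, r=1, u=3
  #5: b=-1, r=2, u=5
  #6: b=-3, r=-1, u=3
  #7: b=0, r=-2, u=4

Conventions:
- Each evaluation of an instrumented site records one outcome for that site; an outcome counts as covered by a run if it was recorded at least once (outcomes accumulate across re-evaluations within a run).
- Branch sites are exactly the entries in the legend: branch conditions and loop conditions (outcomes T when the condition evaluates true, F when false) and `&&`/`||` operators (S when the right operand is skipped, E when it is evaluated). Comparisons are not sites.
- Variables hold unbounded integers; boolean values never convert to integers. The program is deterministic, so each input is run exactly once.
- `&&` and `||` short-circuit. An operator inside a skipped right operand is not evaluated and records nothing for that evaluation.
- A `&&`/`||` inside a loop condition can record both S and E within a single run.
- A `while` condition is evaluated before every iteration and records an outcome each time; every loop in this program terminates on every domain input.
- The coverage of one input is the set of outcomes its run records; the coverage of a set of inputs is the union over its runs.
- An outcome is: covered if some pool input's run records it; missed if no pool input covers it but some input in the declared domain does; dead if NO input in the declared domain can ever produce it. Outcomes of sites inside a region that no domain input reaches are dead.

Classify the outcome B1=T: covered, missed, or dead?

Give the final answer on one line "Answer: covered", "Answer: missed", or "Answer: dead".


B1=T is recorded by pool input(s) 1, 2, 3, 4, 5, 6, 7 -> covered
Answer: covered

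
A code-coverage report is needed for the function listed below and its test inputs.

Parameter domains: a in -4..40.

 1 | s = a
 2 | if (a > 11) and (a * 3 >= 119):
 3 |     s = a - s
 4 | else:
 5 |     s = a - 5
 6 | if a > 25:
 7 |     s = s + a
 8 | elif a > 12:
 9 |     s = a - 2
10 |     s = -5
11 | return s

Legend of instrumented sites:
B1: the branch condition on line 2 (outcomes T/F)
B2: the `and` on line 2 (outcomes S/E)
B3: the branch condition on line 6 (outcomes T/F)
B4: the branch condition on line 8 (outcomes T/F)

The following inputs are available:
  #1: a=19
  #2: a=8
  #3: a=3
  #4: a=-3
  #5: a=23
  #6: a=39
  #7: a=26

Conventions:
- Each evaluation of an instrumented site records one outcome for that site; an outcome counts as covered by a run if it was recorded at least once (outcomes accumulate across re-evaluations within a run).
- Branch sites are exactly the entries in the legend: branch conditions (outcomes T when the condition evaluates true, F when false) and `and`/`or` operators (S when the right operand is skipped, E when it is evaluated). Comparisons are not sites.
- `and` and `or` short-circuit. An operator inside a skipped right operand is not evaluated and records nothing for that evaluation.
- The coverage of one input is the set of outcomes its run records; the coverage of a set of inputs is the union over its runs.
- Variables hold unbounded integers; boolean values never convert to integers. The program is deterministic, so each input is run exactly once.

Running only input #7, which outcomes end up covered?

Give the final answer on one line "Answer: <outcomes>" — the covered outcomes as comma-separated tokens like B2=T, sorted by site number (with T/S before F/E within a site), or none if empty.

Tracing the run of input #7 (a=26):
  B2->E, B1->F, B3->T
as a set, this run covers: B1=F, B2=E, B3=T

Answer: B1=F, B2=E, B3=T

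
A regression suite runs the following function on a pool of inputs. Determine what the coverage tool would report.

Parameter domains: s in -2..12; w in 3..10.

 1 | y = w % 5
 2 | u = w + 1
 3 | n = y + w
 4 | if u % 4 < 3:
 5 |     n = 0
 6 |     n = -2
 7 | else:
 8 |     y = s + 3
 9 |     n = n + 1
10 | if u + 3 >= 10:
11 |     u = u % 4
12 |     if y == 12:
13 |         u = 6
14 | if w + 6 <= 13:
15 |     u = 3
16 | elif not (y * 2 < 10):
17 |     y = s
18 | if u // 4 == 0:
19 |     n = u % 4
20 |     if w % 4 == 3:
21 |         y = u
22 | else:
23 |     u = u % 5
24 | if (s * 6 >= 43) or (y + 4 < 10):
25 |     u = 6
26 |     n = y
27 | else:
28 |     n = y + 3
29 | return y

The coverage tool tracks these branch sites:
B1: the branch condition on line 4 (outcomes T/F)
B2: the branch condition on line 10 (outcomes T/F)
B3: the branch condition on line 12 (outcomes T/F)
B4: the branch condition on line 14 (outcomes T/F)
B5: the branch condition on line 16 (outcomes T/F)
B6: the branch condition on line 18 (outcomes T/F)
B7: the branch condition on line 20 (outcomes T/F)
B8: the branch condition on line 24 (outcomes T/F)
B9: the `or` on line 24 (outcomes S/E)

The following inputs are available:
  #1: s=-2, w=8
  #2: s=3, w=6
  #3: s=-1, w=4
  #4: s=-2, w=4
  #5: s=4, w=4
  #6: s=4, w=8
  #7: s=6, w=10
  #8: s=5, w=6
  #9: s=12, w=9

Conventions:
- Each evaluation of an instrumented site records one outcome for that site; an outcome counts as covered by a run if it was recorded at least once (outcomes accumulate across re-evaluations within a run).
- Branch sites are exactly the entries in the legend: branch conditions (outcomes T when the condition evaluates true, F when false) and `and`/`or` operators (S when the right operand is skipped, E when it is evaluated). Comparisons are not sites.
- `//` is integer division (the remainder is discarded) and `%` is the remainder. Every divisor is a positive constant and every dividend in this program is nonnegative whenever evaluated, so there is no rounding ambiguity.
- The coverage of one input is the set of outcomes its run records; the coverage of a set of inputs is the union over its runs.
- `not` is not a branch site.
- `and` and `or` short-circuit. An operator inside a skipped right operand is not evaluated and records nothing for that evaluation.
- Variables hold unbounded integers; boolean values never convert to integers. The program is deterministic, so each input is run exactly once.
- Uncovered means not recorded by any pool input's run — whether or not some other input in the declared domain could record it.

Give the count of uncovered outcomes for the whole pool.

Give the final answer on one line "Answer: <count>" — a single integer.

input #1 (s=-2, w=8): events B1->T, B2->T, B3->F, B4->F, B5->F, B6->T, B7->F, B9->E, B8->T; covers B1=T, B2=T, B3=F, B4=F, B5=F, B6=T, B7=F, B8=T, B9=E
input #2 (s=3, w=6): events B1->F, B2->T, B3->F, B4->T, B6->T, B7->F, B9->E, B8->F; covers B1=F, B2=T, B3=F, B4=T, B6=T, B7=F, B8=F, B9=E
input #3 (s=-1, w=4): events B1->T, B2->F, B4->T, B6->T, B7->F, B9->E, B8->T; covers B1=T, B2=F, B4=T, B6=T, B7=F, B8=T, B9=E
input #4 (s=-2, w=4): events B1->T, B2->F, B4->T, B6->T, B7->F, B9->E, B8->T; covers B1=T, B2=F, B4=T, B6=T, B7=F, B8=T, B9=E
input #5 (s=4, w=4): events B1->T, B2->F, B4->T, B6->T, B7->F, B9->E, B8->T; covers B1=T, B2=F, B4=T, B6=T, B7=F, B8=T, B9=E
input #6 (s=4, w=8): events B1->T, B2->T, B3->F, B4->F, B5->F, B6->T, B7->F, B9->E, B8->T; covers B1=T, B2=T, B3=F, B4=F, B5=F, B6=T, B7=F, B8=T, B9=E
input #7 (s=6, w=10): events B1->F, B2->T, B3->F, B4->F, B5->T, B6->T, B7->F, B9->E, B8->F; covers B1=F, B2=T, B3=F, B4=F, B5=T, B6=T, B7=F, B8=F, B9=E
input #8 (s=5, w=6): events B1->F, B2->T, B3->F, B4->T, B6->T, B7->F, B9->E, B8->F; covers B1=F, B2=T, B3=F, B4=T, B6=T, B7=F, B8=F, B9=E
input #9 (s=12, w=9): events B1->T, B2->T, B3->F, B4->F, B5->F, B6->T, B7->F, B9->S, B8->T; covers B1=T, B2=T, B3=F, B4=F, B5=F, B6=T, B7=F, B8=T, B9=S
union over the pool: B1=T, B1=F, B2=T, B2=F, B3=F, B4=T, B4=F, B5=T, B5=F, B6=T, B7=F, B8=T, B8=F, B9=S, B9=E
uncovered (3 of 18): B3=T, B6=F, B7=T

Answer: 3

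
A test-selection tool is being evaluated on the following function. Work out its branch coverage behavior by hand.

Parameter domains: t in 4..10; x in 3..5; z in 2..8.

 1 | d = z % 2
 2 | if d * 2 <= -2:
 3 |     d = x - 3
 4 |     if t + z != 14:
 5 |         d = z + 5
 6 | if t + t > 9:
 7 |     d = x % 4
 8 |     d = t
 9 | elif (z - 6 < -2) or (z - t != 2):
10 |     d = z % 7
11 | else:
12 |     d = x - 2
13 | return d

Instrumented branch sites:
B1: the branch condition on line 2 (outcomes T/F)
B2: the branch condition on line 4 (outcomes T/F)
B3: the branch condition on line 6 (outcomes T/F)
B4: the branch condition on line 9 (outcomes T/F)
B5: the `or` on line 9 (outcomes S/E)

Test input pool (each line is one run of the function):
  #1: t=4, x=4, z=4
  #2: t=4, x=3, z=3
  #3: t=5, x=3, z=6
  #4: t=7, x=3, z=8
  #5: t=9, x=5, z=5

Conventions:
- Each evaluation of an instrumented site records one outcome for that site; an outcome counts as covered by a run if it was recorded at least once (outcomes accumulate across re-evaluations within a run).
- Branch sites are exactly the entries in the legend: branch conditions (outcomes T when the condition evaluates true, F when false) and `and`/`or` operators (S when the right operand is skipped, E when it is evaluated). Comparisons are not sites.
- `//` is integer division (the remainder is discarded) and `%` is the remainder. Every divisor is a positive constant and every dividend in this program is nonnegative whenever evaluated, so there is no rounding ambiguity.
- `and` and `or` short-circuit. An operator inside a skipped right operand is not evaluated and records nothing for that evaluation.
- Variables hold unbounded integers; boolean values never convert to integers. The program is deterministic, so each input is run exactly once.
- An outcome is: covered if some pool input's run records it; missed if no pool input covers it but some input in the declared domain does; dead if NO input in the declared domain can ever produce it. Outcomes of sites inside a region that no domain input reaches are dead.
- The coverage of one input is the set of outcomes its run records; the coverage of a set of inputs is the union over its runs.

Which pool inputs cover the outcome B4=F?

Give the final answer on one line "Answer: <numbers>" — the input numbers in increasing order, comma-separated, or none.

input #1 (t=4, x=4, z=4): does not produce B4=F
input #2 (t=4, x=3, z=3): does not produce B4=F
input #3 (t=5, x=3, z=6): does not produce B4=F
input #4 (t=7, x=3, z=8): does not produce B4=F
input #5 (t=9, x=5, z=5): does not produce B4=F

Answer: none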